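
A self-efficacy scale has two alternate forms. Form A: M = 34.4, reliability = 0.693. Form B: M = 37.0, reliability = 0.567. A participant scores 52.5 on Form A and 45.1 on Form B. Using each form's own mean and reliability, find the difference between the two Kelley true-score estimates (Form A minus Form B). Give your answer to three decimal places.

T̂_A = 0.693(52.5) + 0.307(34.4) = 46.94330
T̂_B = 0.567(45.1) + 0.433(37.0) = 41.59270
T̂_A − T̂_B = 5.35060

5.351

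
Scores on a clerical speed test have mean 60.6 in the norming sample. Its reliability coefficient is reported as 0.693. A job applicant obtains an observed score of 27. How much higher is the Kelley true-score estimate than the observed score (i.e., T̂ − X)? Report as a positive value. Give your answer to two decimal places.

10.32

T̂ = 0.693(27) + 0.307(60.6) = 18.711 + 18.6042 = 37.3152 → 37.315
T̂ − X = 37.315 − 27 = 10.315 → 10.32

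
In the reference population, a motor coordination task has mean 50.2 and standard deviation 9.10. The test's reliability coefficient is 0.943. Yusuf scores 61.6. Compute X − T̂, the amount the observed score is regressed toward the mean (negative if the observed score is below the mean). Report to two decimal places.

Weight the observed score by reliability and the mean by (1 − reliability): T̂ = 0.943·61.6 + 0.057·50.2 = 58.0888 + 2.8614 = 60.9502.
X − T̂ = 61.6 − 60.950 = 0.650 → 0.65

0.65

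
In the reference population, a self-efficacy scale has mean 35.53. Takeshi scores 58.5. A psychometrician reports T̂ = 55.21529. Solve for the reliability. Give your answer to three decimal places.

T̂ = ρX + (1 − ρ)μ  ⇒  T̂ − μ = ρ(X − μ)
ρ = (T̂ − μ)/(X − μ) = (55.21529 − 35.53) / (58.5 − 35.53) = 19.68529 / 22.97 = 0.85700

0.857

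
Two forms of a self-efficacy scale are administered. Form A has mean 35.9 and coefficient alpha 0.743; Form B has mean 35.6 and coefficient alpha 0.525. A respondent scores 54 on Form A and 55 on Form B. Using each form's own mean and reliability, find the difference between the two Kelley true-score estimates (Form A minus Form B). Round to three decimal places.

T̂_A = 0.743(54) + 0.257(35.9) = 49.34830
T̂_B = 0.525(55) + 0.475(35.6) = 45.78500
T̂_A − T̂_B = 3.56330

3.563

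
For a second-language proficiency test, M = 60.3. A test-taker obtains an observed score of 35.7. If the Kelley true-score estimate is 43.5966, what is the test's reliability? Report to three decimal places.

T̂ = ρX + (1 − ρ)μ  ⇒  T̂ − μ = ρ(X − μ)
ρ = (T̂ − μ)/(X − μ) = (43.5966 − 60.3) / (35.7 − 60.3) = -16.7034 / -24.6 = 0.67900

0.679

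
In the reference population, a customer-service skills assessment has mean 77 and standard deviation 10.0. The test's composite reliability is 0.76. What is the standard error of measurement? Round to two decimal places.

SEM = SD · √(1 − ρ) = 10.0 × √0.24 = 10.0 × 0.4899 = 4.899

4.90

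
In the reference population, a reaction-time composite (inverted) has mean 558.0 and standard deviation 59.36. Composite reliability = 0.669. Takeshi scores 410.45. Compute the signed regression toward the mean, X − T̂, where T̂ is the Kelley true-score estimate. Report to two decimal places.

-48.84

Kelley's formula gives T̂ = 0.669·410.45 + 0.331·558.0 = 274.59105 + 184.6980 = 459.2890.
X − T̂ = 410.45 − 459.289 = -48.839 → -48.84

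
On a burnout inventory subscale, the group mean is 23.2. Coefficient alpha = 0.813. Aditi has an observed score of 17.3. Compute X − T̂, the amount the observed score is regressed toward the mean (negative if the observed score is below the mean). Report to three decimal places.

-1.103

Weight the observed score by reliability and the mean by (1 − reliability): T̂ = 0.813·17.3 + 0.187·23.2 = 14.0649 + 4.3384 = 18.40330.
X − T̂ = 17.3 − 18.4033 = -1.1033 → -1.103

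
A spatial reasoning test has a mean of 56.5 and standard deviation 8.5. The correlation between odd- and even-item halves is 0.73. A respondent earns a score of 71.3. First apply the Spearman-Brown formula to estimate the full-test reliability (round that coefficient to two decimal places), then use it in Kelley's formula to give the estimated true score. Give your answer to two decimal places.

Spearman-Brown: ρ = 2r/(1 + r) = 2(0.73)/(1 + 0.73) = 1.460/1.73 = 0.8439 → 0.84
T̂ = ρX + (1 − ρ)μ
  = 0.84 × 71.3 + 0.16 × 56.5
  = 59.892 + 9.040
  = 68.932
  ≈ 68.93

68.93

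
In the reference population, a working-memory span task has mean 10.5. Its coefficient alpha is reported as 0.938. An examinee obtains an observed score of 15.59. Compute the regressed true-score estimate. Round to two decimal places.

15.27

T̂ = ρX + (1 − ρ)μ
  = 0.938 × 15.59 + 0.062 × 10.5
  = 14.62342 + 0.6510
  = 15.274
  ≈ 15.27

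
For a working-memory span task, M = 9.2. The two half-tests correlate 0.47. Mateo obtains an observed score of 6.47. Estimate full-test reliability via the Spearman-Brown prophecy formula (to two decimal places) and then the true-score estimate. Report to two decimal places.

Spearman-Brown: ρ = 2r/(1 + r) = 2(0.47)/(1 + 0.47) = 0.940/1.47 = 0.6395 → 0.64
T̂ = ρX + (1 − ρ)μ
  = 0.64 × 6.47 + 0.36 × 9.2
  = 4.1408 + 3.312
  = 7.453
  ≈ 7.45

7.45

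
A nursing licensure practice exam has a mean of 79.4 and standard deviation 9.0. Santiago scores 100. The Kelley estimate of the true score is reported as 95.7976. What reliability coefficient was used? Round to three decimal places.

T̂ = ρX + (1 − ρ)μ  ⇒  T̂ − μ = ρ(X − μ)
ρ = (T̂ − μ)/(X − μ) = (95.7976 − 79.4) / (100 − 79.4) = 16.3976 / 20.6 = 0.79600

0.796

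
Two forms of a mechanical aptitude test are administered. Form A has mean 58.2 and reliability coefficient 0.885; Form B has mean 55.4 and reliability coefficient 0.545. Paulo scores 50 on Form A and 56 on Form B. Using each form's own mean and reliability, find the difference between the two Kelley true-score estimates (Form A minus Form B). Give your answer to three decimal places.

-4.784

T̂_A = 0.885(50) + 0.115(58.2) = 50.94300
T̂_B = 0.545(56) + 0.455(55.4) = 55.72700
T̂_A − T̂_B = -4.78400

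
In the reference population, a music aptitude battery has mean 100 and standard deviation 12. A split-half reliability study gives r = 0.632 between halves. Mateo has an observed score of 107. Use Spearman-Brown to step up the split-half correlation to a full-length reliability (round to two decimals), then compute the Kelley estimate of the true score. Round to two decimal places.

105.39

Spearman-Brown: ρ = 2r/(1 + r) = 2(0.632)/(1 + 0.632) = 1.2640/1.632 = 0.7745 → 0.77
Kelley's formula gives T̂ = 0.77·107 + 0.23·100 = 82.39 + 23.00 = 105.390.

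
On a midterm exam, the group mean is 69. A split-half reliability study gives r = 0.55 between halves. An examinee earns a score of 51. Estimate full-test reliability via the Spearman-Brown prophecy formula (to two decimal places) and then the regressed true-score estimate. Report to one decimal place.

56.2

Spearman-Brown: ρ = 2r/(1 + r) = 2(0.55)/(1 + 0.55) = 1.100/1.55 = 0.7097 → 0.71
T̂ = ρX + (1 − ρ)μ
  = 0.71 × 51 + 0.29 × 69
  = 36.21 + 20.01
  = 56.22
  ≈ 56.2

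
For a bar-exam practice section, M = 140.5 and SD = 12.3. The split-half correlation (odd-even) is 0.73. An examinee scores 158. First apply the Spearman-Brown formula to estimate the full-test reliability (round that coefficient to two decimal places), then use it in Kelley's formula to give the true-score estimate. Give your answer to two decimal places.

155.20

Spearman-Brown: ρ = 2r/(1 + r) = 2(0.73)/(1 + 0.73) = 1.460/1.73 = 0.8439 → 0.84
T̂ = ρX + (1 − ρ)μ
  = 0.84 × 158 + 0.16 × 140.5
  = 132.72 + 22.480
  = 155.200
  ≈ 155.20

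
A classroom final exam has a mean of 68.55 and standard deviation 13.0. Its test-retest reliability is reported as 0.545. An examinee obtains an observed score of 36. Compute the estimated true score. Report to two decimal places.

50.81

Kelley's formula gives T̂ = 0.545·36 + 0.455·68.55 = 19.620 + 31.19025 = 50.810.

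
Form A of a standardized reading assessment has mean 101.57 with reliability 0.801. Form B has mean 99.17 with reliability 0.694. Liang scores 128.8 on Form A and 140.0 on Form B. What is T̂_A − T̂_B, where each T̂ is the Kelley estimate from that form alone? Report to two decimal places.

T̂_A = 0.801(128.8) + 0.199(101.57) = 123.3812
T̂_B = 0.694(140.0) + 0.306(99.17) = 127.5060
T̂_A − T̂_B = -4.1248

-4.12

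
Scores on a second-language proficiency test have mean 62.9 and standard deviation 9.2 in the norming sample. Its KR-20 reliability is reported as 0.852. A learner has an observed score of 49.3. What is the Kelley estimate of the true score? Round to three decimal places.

51.313

T̂ = 0.852(49.3) + 0.148(62.9) = 42.0036 + 9.3092 = 51.3128 → 51.313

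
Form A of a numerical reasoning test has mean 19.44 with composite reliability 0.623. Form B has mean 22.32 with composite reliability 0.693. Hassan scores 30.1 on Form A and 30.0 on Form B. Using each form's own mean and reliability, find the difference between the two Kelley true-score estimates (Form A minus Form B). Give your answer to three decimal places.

-1.561

T̂_A = 0.623(30.1) + 0.377(19.44) = 26.08118
T̂_B = 0.693(30.0) + 0.307(22.32) = 27.64224
T̂_A − T̂_B = -1.56106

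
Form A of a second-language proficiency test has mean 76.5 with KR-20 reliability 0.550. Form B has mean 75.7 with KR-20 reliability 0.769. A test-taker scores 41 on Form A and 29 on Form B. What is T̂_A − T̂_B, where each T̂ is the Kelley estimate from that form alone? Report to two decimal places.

17.19

T̂_A = 0.550(41) + 0.450(76.5) = 56.9750
T̂_B = 0.769(29) + 0.231(75.7) = 39.7877
T̂_A − T̂_B = 17.1873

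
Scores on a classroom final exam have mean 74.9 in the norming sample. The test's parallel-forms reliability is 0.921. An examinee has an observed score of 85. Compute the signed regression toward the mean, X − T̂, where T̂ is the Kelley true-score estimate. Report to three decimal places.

0.798

Regress the observed score toward the mean by the unreliability: T̂ = 0.921·85 + 0.079·74.9 = 78.285 + 5.9171 = 84.20210.
X − T̂ = 85 − 84.2021 = 0.7979 → 0.798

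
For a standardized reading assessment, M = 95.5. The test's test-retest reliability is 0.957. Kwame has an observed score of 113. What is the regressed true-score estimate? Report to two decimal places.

112.25

T̂ = ρX + (1 − ρ)μ
  = 0.957 × 113 + 0.043 × 95.5
  = 108.141 + 4.1065
  = 112.247
  ≈ 112.25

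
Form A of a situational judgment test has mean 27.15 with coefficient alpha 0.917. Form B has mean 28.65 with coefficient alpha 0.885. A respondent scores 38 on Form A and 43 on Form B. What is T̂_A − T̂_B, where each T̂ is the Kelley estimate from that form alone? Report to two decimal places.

-4.25

T̂_A = 0.917(38) + 0.083(27.15) = 37.0995
T̂_B = 0.885(43) + 0.115(28.65) = 41.3498
T̂_A − T̂_B = -4.2503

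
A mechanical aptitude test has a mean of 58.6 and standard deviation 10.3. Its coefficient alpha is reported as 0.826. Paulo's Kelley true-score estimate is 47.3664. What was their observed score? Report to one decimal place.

T̂ = ρX + (1 − ρ)μ  ⇒  X = (T̂ − (1 − ρ)μ) / ρ
X = (47.3664 − 0.174 × 58.6) / 0.826 = (47.3664 − 10.1964) / 0.826 = 37.1700 / 0.826 = 45.000

45.0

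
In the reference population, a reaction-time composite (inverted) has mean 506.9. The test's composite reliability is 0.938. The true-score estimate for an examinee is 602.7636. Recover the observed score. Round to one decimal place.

T̂ = ρX + (1 − ρ)μ  ⇒  X = (T̂ − (1 − ρ)μ) / ρ
X = (602.7636 − 0.062 × 506.9) / 0.938 = (602.7636 − 31.4278) / 0.938 = 571.3358 / 0.938 = 609.100

609.1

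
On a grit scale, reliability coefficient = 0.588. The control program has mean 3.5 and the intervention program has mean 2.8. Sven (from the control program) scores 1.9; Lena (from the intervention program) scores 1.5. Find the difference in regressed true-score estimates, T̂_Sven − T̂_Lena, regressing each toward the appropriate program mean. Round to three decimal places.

0.524

T̂_Sven = 0.588(1.9) + 0.412(3.5) = 2.55920
T̂_Lena = 0.588(1.5) + 0.412(2.8) = 2.03560
Difference = 2.55920 − 2.03560 = 0.52360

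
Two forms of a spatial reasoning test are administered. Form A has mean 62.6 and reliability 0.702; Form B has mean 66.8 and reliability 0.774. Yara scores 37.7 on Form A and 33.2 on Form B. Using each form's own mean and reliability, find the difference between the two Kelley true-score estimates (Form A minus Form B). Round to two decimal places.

4.33

T̂_A = 0.702(37.7) + 0.298(62.6) = 45.1202
T̂_B = 0.774(33.2) + 0.226(66.8) = 40.7936
T̂_A − T̂_B = 4.3266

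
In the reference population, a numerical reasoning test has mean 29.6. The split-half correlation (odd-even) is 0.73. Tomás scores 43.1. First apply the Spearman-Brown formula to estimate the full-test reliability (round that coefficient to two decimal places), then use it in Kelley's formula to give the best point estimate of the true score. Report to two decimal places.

40.94

Spearman-Brown: ρ = 2r/(1 + r) = 2(0.73)/(1 + 0.73) = 1.460/1.73 = 0.8439 → 0.84
T̂ = ρX + (1 − ρ)μ
  = 0.84 × 43.1 + 0.16 × 29.6
  = 36.204 + 4.736
  = 40.940
  ≈ 40.94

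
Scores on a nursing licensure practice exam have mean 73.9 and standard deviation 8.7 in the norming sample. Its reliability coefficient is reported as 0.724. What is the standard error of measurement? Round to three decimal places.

SEM = SD · √(1 − ρ) = 8.7 × √0.276 = 8.7 × 0.5254 = 4.5706

4.571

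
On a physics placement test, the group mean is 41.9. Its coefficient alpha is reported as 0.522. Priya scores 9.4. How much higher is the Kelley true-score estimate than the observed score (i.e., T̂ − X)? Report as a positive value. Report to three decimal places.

15.535

T̂ = 0.522(9.4) + 0.478(41.9) = 4.9068 + 20.0282 = 24.93500 → 24.9350
T̂ − X = 24.9350 − 9.4 = 15.5350 → 15.535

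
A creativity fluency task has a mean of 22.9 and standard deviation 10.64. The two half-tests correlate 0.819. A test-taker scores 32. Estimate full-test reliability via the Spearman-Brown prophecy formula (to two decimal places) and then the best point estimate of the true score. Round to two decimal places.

Spearman-Brown: ρ = 2r/(1 + r) = 2(0.819)/(1 + 0.819) = 1.6380/1.819 = 0.9005 → 0.90
T̂ = ρX + (1 − ρ)μ
  = 0.90 × 32 + 0.10 × 22.9
  = 28.80 + 2.290
  = 31.090
  ≈ 31.09

31.09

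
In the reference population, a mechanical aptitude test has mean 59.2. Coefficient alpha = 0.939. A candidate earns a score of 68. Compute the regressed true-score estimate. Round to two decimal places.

67.46

T̂ = ρX + (1 − ρ)μ
  = 0.939 × 68 + 0.061 × 59.2
  = 63.852 + 3.6112
  = 67.463
  ≈ 67.46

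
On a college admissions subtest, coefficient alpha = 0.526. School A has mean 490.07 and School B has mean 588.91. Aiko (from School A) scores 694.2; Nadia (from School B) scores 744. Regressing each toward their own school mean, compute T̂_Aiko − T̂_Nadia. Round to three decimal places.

-73.045

T̂_Aiko = 0.526(694.2) + 0.474(490.07) = 597.44238
T̂_Nadia = 0.526(744) + 0.474(588.91) = 670.48734
Difference = 597.44238 − 670.48734 = -73.04496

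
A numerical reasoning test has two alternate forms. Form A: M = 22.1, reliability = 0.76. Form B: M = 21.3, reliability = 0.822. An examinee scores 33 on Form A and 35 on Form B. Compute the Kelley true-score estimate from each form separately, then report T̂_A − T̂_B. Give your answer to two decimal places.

-2.18

T̂_A = 0.76(33) + 0.24(22.1) = 30.3840
T̂_B = 0.822(35) + 0.178(21.3) = 32.5614
T̂_A − T̂_B = -2.1774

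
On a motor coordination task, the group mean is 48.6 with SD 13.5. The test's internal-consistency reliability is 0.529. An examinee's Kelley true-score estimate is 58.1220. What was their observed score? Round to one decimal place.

66.6

T̂ = ρX + (1 − ρ)μ  ⇒  X = (T̂ − (1 − ρ)μ) / ρ
X = (58.1220 − 0.471 × 48.6) / 0.529 = (58.1220 − 22.8906) / 0.529 = 35.2314 / 0.529 = 66.600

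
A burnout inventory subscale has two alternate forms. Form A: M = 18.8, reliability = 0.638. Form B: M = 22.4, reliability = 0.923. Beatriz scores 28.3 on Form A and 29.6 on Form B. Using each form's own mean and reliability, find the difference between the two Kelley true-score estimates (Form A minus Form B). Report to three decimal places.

-4.185

T̂_A = 0.638(28.3) + 0.362(18.8) = 24.86100
T̂_B = 0.923(29.6) + 0.077(22.4) = 29.04560
T̂_A − T̂_B = -4.18460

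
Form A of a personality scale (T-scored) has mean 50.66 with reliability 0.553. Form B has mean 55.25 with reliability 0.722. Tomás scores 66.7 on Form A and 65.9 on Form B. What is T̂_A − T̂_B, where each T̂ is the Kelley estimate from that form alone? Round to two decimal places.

T̂_A = 0.553(66.7) + 0.447(50.66) = 59.5301
T̂_B = 0.722(65.9) + 0.278(55.25) = 62.9393
T̂_A − T̂_B = -3.4092

-3.41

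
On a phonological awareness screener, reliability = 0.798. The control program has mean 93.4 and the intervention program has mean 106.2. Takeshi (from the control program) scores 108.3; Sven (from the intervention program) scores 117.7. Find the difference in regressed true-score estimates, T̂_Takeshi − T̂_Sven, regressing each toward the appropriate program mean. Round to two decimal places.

-10.09

T̂_Takeshi = 0.798(108.3) + 0.202(93.4) = 105.2902
T̂_Sven = 0.798(117.7) + 0.202(106.2) = 115.3770
Difference = 105.2902 − 115.3770 = -10.0868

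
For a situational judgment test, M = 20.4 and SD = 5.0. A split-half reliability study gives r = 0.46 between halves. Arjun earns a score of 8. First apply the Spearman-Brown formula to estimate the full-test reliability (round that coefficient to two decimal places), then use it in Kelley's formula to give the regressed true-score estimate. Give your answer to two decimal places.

Spearman-Brown: ρ = 2r/(1 + r) = 2(0.46)/(1 + 0.46) = 0.920/1.46 = 0.6301 → 0.63
T̂ = ρX + (1 − ρ)μ
  = 0.63 × 8 + 0.37 × 20.4
  = 5.04 + 7.548
  = 12.588
  ≈ 12.59

12.59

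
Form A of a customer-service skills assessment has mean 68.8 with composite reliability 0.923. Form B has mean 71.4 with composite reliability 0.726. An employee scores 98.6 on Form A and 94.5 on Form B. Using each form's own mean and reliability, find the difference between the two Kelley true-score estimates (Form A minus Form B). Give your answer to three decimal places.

8.135

T̂_A = 0.923(98.6) + 0.077(68.8) = 96.30540
T̂_B = 0.726(94.5) + 0.274(71.4) = 88.17060
T̂_A − T̂_B = 8.13480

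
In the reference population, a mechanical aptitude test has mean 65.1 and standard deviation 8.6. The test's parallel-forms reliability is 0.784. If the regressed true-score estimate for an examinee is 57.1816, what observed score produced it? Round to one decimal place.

T̂ = ρX + (1 − ρ)μ  ⇒  X = (T̂ − (1 − ρ)μ) / ρ
X = (57.1816 − 0.216 × 65.1) / 0.784 = (57.1816 − 14.0616) / 0.784 = 43.1200 / 0.784 = 55.000

55.0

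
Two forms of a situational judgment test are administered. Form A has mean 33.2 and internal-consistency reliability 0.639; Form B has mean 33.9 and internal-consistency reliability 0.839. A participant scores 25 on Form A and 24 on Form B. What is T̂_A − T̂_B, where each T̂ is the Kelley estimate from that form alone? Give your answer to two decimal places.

T̂_A = 0.639(25) + 0.361(33.2) = 27.9602
T̂_B = 0.839(24) + 0.161(33.9) = 25.5939
T̂_A − T̂_B = 2.3663

2.37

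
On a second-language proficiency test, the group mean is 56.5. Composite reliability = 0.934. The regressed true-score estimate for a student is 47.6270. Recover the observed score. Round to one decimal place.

T̂ = ρX + (1 − ρ)μ  ⇒  X = (T̂ − (1 − ρ)μ) / ρ
X = (47.6270 − 0.066 × 56.5) / 0.934 = (47.6270 − 3.7290) / 0.934 = 43.8980 / 0.934 = 47.000

47.0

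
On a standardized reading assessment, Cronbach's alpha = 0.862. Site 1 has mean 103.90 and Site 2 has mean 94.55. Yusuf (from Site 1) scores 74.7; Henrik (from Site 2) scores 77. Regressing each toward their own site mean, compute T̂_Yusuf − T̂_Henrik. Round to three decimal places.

-0.692

T̂_Yusuf = 0.862(74.7) + 0.138(103.90) = 78.72960
T̂_Henrik = 0.862(77) + 0.138(94.55) = 79.42190
Difference = 78.72960 − 79.42190 = -0.69230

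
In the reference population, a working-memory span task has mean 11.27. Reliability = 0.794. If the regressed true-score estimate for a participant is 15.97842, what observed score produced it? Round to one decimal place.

17.2

T̂ = ρX + (1 − ρ)μ  ⇒  X = (T̂ − (1 − ρ)μ) / ρ
X = (15.97842 − 0.206 × 11.27) / 0.794 = (15.97842 − 2.32162) / 0.794 = 13.65680 / 0.794 = 17.200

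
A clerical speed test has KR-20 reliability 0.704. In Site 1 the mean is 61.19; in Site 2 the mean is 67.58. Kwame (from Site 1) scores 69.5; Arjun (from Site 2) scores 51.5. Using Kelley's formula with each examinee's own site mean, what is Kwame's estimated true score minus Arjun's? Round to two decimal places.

10.78

T̂_Kwame = 0.704(69.5) + 0.296(61.19) = 67.0402
T̂_Arjun = 0.704(51.5) + 0.296(67.58) = 56.2597
Difference = 67.0402 − 56.2597 = 10.7806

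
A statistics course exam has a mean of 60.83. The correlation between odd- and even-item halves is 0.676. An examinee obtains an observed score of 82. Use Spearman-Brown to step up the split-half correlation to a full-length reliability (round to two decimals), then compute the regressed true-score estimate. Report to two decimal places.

Spearman-Brown: ρ = 2r/(1 + r) = 2(0.676)/(1 + 0.676) = 1.3520/1.676 = 0.8067 → 0.81
T̂ = 0.81(82) + 0.19(60.83) = 66.42 + 11.5577 = 77.978 → 77.98

77.98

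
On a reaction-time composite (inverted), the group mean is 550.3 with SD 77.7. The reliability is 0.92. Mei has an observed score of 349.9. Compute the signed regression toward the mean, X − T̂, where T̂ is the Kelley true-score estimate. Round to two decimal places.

-16.03

T̂ = 0.92(349.9) + 0.08(550.3) = 321.908 + 44.024 = 365.9320 → 365.932
X − T̂ = 349.9 − 365.932 = -16.032 → -16.03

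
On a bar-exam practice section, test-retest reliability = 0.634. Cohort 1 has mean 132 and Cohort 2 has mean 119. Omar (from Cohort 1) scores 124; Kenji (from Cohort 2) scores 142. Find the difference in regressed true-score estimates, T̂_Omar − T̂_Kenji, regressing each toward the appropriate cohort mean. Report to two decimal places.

-6.65

T̂_Omar = 0.634(124) + 0.366(132) = 126.9280
T̂_Kenji = 0.634(142) + 0.366(119) = 133.5820
Difference = 126.9280 − 133.5820 = -6.6540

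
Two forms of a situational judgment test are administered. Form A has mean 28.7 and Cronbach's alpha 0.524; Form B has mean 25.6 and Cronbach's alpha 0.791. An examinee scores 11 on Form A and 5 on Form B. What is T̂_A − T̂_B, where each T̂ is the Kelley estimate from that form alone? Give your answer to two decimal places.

T̂_A = 0.524(11) + 0.476(28.7) = 19.4252
T̂_B = 0.791(5) + 0.209(25.6) = 9.3054
T̂_A − T̂_B = 10.1198

10.12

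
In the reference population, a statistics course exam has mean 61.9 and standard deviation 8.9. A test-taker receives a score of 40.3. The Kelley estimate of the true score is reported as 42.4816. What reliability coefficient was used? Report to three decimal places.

T̂ = ρX + (1 − ρ)μ  ⇒  T̂ − μ = ρ(X − μ)
ρ = (T̂ − μ)/(X − μ) = (42.4816 − 61.9) / (40.3 − 61.9) = -19.4184 / -21.6 = 0.89900

0.899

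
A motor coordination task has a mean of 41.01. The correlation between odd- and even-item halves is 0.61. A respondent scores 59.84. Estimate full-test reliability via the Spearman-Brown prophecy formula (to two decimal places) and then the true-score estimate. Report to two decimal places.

Spearman-Brown: ρ = 2r/(1 + r) = 2(0.61)/(1 + 0.61) = 1.220/1.61 = 0.7578 → 0.76
Regress the observed score toward the mean by the unreliability: T̂ = 0.76·59.84 + 0.24·41.01 = 45.4784 + 9.8424 = 55.321.

55.32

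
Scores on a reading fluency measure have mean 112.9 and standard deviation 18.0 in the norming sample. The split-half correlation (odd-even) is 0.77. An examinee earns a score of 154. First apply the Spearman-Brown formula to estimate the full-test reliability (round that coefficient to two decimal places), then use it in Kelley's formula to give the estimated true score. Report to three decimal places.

Spearman-Brown: ρ = 2r/(1 + r) = 2(0.77)/(1 + 0.77) = 1.540/1.77 = 0.8701 → 0.87
Regress the observed score toward the mean by the unreliability: T̂ = 0.87·154 + 0.13·112.9 = 133.98 + 14.677 = 148.6570.

148.657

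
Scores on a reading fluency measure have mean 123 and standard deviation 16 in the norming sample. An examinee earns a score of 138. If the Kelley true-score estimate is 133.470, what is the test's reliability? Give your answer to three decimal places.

0.698

T̂ = ρX + (1 − ρ)μ  ⇒  T̂ − μ = ρ(X − μ)
ρ = (T̂ − μ)/(X − μ) = (133.470 − 123) / (138 − 123) = 10.470 / 15.0 = 0.69800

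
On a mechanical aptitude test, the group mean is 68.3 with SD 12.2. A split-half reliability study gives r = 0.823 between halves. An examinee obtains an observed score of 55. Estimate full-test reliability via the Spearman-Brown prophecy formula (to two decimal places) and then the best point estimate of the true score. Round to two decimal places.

Spearman-Brown: ρ = 2r/(1 + r) = 2(0.823)/(1 + 0.823) = 1.6460/1.823 = 0.9029 → 0.90
Weight the observed score by reliability and the mean by (1 − reliability): T̂ = 0.90·55 + 0.10·68.3 = 49.50 + 6.830 = 56.330.

56.33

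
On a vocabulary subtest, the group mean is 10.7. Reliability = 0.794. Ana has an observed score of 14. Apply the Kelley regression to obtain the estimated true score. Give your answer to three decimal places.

13.320

T̂ = ρX + (1 − ρ)μ
  = 0.794 × 14 + 0.206 × 10.7
  = 11.116 + 2.2042
  = 13.3202
  ≈ 13.320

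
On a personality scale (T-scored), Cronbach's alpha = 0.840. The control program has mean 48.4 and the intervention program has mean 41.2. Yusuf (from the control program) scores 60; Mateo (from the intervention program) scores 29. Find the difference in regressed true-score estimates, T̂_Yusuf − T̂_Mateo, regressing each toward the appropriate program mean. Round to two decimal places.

T̂_Yusuf = 0.840(60) + 0.160(48.4) = 58.1440
T̂_Mateo = 0.840(29) + 0.160(41.2) = 30.9520
Difference = 58.1440 − 30.9520 = 27.1920

27.19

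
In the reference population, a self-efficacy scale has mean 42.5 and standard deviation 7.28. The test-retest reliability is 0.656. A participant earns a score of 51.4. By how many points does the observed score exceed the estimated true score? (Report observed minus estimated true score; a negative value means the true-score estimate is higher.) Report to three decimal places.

3.062

T̂ = ρX + (1 − ρ)μ
  = 0.656 × 51.4 + 0.344 × 42.5
  = 33.7184 + 14.6200
  = 48.33840
  ≈ 48.3384
X − T̂ = 51.4 − 48.3384 = 3.0616 → 3.062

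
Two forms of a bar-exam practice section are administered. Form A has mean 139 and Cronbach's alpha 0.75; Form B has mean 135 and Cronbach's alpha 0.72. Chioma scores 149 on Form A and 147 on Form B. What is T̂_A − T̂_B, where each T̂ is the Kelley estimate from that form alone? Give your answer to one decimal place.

2.9

T̂_A = 0.75(149) + 0.25(139) = 146.500
T̂_B = 0.72(147) + 0.28(135) = 143.640
T̂_A − T̂_B = 2.860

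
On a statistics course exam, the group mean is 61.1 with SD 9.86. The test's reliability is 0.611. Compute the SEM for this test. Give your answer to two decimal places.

6.15

SEM = SD · √(1 − ρ) = 9.86 × √0.389 = 9.86 × 0.6237 = 6.150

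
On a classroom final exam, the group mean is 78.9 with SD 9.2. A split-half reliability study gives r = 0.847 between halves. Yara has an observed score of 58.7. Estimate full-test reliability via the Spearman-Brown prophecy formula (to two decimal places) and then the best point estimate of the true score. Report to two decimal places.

60.32

Spearman-Brown: ρ = 2r/(1 + r) = 2(0.847)/(1 + 0.847) = 1.6940/1.847 = 0.9172 → 0.92
T̂ = ρX + (1 − ρ)μ
  = 0.92 × 58.7 + 0.08 × 78.9
  = 54.004 + 6.312
  = 60.316
  ≈ 60.32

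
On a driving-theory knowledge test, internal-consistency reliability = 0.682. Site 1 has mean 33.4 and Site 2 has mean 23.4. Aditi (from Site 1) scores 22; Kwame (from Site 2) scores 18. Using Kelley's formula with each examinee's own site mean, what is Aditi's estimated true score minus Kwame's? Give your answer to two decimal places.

T̂_Aditi = 0.682(22) + 0.318(33.4) = 25.6252
T̂_Kwame = 0.682(18) + 0.318(23.4) = 19.7172
Difference = 25.6252 − 19.7172 = 5.9080

5.91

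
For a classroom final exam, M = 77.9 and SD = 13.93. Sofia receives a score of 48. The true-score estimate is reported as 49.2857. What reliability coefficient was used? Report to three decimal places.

T̂ = ρX + (1 − ρ)μ  ⇒  T̂ − μ = ρ(X − μ)
ρ = (T̂ − μ)/(X − μ) = (49.2857 − 77.9) / (48 − 77.9) = -28.6143 / -29.9 = 0.95700

0.957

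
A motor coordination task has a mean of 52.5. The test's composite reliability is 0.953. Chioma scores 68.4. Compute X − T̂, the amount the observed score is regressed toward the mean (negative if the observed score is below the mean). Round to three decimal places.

T̂ = 0.953(68.4) + 0.047(52.5) = 65.1852 + 2.4675 = 67.65270 → 67.6527
X − T̂ = 68.4 − 67.6527 = 0.7473 → 0.747

0.747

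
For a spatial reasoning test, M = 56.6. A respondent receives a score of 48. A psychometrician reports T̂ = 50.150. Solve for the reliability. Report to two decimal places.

T̂ = ρX + (1 − ρ)μ  ⇒  T̂ − μ = ρ(X − μ)
ρ = (T̂ − μ)/(X − μ) = (50.150 − 56.6) / (48 − 56.6) = -6.450 / -8.6 = 0.7500

0.75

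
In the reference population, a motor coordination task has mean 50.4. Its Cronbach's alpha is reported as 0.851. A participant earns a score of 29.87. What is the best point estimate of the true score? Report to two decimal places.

T̂ = ρX + (1 − ρ)μ
  = 0.851 × 29.87 + 0.149 × 50.4
  = 25.41937 + 7.5096
  = 32.929
  ≈ 32.93

32.93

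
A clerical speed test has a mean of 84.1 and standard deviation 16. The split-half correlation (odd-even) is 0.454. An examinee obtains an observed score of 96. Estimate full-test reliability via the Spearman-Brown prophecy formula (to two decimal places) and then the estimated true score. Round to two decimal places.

Spearman-Brown: ρ = 2r/(1 + r) = 2(0.454)/(1 + 0.454) = 0.9080/1.454 = 0.6245 → 0.62
T̂ = 0.62(96) + 0.38(84.1) = 59.52 + 31.958 = 91.478 → 91.48

91.48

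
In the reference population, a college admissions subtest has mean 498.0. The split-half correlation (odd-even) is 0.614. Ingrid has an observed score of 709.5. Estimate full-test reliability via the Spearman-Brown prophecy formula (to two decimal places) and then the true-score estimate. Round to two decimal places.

Spearman-Brown: ρ = 2r/(1 + r) = 2(0.614)/(1 + 0.614) = 1.2280/1.614 = 0.7608 → 0.76
T̂ = ρX + (1 − ρ)μ
  = 0.76 × 709.5 + 0.24 × 498.0
  = 539.220 + 119.520
  = 658.740
  ≈ 658.74

658.74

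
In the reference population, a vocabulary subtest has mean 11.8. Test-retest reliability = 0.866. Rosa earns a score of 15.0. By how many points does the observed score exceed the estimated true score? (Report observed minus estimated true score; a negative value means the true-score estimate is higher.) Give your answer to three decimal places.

Regress the observed score toward the mean by the unreliability: T̂ = 0.866·15.0 + 0.134·11.8 = 12.9900 + 1.5812 = 14.57120.
X − T̂ = 15.0 − 14.5712 = 0.4288 → 0.429

0.429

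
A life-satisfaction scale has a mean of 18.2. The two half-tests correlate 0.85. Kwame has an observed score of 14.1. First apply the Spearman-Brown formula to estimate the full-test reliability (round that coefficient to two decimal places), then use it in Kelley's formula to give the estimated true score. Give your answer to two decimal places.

14.43

Spearman-Brown: ρ = 2r/(1 + r) = 2(0.85)/(1 + 0.85) = 1.700/1.85 = 0.9189 → 0.92
Kelley's formula gives T̂ = 0.92·14.1 + 0.08·18.2 = 12.972 + 1.456 = 14.428.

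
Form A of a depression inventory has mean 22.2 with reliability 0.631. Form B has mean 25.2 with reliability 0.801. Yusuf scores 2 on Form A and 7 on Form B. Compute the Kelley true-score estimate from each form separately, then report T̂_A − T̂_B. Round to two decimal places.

-1.17

T̂_A = 0.631(2) + 0.369(22.2) = 9.4538
T̂_B = 0.801(7) + 0.199(25.2) = 10.6218
T̂_A − T̂_B = -1.1680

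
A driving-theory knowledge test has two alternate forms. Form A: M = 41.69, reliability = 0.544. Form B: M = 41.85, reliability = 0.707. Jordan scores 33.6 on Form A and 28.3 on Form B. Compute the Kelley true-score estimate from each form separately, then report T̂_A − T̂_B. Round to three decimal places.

5.019

T̂_A = 0.544(33.6) + 0.456(41.69) = 37.28904
T̂_B = 0.707(28.3) + 0.293(41.85) = 32.27015
T̂_A − T̂_B = 5.01889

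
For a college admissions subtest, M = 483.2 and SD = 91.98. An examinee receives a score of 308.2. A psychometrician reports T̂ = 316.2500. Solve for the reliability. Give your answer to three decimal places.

0.954

T̂ = ρX + (1 − ρ)μ  ⇒  T̂ − μ = ρ(X − μ)
ρ = (T̂ − μ)/(X − μ) = (316.2500 − 483.2) / (308.2 − 483.2) = -166.9500 / -175.0 = 0.95400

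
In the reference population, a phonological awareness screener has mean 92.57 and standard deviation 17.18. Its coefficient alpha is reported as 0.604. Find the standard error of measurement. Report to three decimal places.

10.811

SEM = SD · √(1 − ρ) = 17.18 × √0.396 = 17.18 × 0.6293 = 10.8111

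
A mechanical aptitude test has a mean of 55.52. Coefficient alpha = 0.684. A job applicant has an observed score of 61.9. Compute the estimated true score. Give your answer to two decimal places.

59.88

T̂ = 0.684(61.9) + 0.316(55.52) = 42.3396 + 17.54432 = 59.884 → 59.88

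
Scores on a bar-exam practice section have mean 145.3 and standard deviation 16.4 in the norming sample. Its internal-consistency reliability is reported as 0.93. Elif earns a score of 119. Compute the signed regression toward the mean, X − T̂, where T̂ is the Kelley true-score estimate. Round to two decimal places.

-1.84

T̂ = ρX + (1 − ρ)μ
  = 0.93 × 119 + 0.07 × 145.3
  = 110.67 + 10.171
  = 120.8410
  ≈ 120.841
X − T̂ = 119 − 120.841 = -1.841 → -1.84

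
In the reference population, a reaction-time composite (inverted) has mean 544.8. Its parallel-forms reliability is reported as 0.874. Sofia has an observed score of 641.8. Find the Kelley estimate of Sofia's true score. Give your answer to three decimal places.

T̂ = ρX + (1 − ρ)μ
  = 0.874 × 641.8 + 0.126 × 544.8
  = 560.9332 + 68.6448
  = 629.5780
  ≈ 629.578

629.578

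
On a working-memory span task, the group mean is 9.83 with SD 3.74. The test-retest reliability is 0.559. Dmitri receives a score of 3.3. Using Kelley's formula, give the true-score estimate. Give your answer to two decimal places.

6.18

T̂ = ρX + (1 − ρ)μ
  = 0.559 × 3.3 + 0.441 × 9.83
  = 1.8447 + 4.33503
  = 6.180
  ≈ 6.18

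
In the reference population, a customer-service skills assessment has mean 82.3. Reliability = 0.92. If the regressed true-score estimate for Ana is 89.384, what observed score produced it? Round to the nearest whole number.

T̂ = ρX + (1 − ρ)μ  ⇒  X = (T̂ − (1 − ρ)μ) / ρ
X = (89.384 − 0.08 × 82.3) / 0.92 = (89.384 − 6.584) / 0.92 = 82.800 / 0.92 = 90.00

90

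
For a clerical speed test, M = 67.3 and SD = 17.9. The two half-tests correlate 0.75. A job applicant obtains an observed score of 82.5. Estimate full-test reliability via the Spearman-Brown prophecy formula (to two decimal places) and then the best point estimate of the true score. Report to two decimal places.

Spearman-Brown: ρ = 2r/(1 + r) = 2(0.75)/(1 + 0.75) = 1.500/1.75 = 0.8571 → 0.86
T̂ = 0.86(82.5) + 0.14(67.3) = 70.950 + 9.422 = 80.372 → 80.37

80.37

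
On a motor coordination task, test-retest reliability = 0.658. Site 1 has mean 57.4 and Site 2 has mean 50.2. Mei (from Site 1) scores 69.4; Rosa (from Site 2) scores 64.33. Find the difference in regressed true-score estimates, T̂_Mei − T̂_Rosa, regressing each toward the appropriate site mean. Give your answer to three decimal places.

T̂_Mei = 0.658(69.4) + 0.342(57.4) = 65.29600
T̂_Rosa = 0.658(64.33) + 0.342(50.2) = 59.49754
Difference = 65.29600 − 59.49754 = 5.79846

5.798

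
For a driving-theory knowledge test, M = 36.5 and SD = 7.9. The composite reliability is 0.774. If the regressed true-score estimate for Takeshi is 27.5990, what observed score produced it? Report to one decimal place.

25.0

T̂ = ρX + (1 − ρ)μ  ⇒  X = (T̂ − (1 − ρ)μ) / ρ
X = (27.5990 − 0.226 × 36.5) / 0.774 = (27.5990 − 8.2490) / 0.774 = 19.3500 / 0.774 = 25.000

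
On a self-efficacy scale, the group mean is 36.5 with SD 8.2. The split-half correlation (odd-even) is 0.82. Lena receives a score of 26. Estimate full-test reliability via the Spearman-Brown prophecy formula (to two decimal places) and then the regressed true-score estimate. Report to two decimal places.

27.05

Spearman-Brown: ρ = 2r/(1 + r) = 2(0.82)/(1 + 0.82) = 1.640/1.82 = 0.9011 → 0.90
Regress the observed score toward the mean by the unreliability: T̂ = 0.90·26 + 0.10·36.5 = 23.40 + 3.650 = 27.050.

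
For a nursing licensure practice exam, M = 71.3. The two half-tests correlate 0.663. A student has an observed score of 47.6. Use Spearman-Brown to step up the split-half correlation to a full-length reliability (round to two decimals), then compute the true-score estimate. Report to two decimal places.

52.34

Spearman-Brown: ρ = 2r/(1 + r) = 2(0.663)/(1 + 0.663) = 1.3260/1.663 = 0.7974 → 0.80
Weight the observed score by reliability and the mean by (1 − reliability): T̂ = 0.80·47.6 + 0.20·71.3 = 38.080 + 14.260 = 52.340.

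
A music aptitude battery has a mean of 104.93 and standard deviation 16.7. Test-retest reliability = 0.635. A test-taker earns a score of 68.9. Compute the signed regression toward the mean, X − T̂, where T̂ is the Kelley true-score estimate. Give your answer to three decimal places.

T̂ = 0.635(68.9) + 0.365(104.93) = 43.7515 + 38.29945 = 82.05095 → 82.0510
X − T̂ = 68.9 − 82.0510 = -13.1509 → -13.151

-13.151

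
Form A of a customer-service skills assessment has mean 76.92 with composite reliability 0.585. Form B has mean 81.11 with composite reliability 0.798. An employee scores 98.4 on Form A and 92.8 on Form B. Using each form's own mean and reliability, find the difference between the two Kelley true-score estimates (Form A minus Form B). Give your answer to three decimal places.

T̂_A = 0.585(98.4) + 0.415(76.92) = 89.48580
T̂_B = 0.798(92.8) + 0.202(81.11) = 90.43862
T̂_A − T̂_B = -0.95282

-0.953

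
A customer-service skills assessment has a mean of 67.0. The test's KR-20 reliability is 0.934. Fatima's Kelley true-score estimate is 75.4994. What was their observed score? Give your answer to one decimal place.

76.1

T̂ = ρX + (1 − ρ)μ  ⇒  X = (T̂ − (1 − ρ)μ) / ρ
X = (75.4994 − 0.066 × 67.0) / 0.934 = (75.4994 − 4.4220) / 0.934 = 71.0774 / 0.934 = 76.100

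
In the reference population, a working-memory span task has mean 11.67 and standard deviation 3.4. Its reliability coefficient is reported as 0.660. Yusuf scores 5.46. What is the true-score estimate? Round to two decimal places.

7.57

T̂ = ρX + (1 − ρ)μ
  = 0.660 × 5.46 + 0.340 × 11.67
  = 3.60360 + 3.96780
  = 7.571
  ≈ 7.57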